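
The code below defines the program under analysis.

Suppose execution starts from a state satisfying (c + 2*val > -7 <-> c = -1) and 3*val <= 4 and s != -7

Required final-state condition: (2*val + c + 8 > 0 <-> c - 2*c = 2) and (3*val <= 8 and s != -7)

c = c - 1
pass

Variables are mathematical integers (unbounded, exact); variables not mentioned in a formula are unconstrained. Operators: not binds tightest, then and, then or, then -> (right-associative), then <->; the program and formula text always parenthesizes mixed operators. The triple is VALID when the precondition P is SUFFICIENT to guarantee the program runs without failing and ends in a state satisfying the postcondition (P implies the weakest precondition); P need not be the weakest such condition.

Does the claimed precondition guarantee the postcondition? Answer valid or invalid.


Working backward. After the program, the postcondition (2*val + c + 8 > 0 <-> c - 2*c = 2) and (3*val <= 8 and s != -7) must hold; in canonical form it is (c + 2*val > -8 <-> c = -2) and 3*val <= 8 and s != -7.
Before skip: (c + 2*val > -8 <-> c = -2) and 3*val <= 8 and s != -7
Before c := c - 1: (c + 2*val > -7 <-> c = -1) and 3*val <= 8 and s != -7
The weakest precondition is (c + 2*val > -7 <-> c = -1) and 3*val <= 8 and s != -7.
Check whether (c + 2*val > -7 <-> c = -1) and 3*val <= 4 and s != -7 implies it.
Every state satisfying the precondition satisfies the weakest precondition: the implication holds.
Answer: valid


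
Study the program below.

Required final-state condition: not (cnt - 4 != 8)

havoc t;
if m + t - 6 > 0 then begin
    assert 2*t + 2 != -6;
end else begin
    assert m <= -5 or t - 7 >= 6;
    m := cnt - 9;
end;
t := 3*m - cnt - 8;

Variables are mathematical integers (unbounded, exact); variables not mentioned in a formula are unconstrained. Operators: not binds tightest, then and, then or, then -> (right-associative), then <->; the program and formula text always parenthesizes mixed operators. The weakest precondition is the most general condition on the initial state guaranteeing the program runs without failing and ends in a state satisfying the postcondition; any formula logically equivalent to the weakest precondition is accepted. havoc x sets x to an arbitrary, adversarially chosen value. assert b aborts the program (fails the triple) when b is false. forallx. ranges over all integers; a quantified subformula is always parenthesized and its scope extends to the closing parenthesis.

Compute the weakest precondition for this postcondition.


Working backward. After the program, the postcondition not (cnt - 4 != 8) must hold; in canonical form it is not (cnt != 12).
Before t := 3*m - cnt - 8: not (cnt != 12)
Then branch requires 2*t != -8 and (not (cnt != 12)); else branch requires (m <= -5 or t >= 13) and (not (cnt != 12)).
Before the if: (m + t > 6 -> (2*t != -8 and (not (cnt != 12)))) and ((not (m + t > 6)) -> ((m <= -5 or t >= 13) and (not (cnt != 12))))
Before havoc t: forall t_1. ((m + t_1 > 6 -> (2*t_1 != -8 and (not (cnt != 12)))) and ((not (m + t_1 > 6)) -> ((m <= -5 or t_1 >= 13) and (not (cnt != 12)))))
Answer: WP = forall t_1. ((m + t_1 > 6 -> (2*t_1 != -8 and (not (cnt != 12)))) and ((not (m + t_1 > 6)) -> ((m <= -5 or t_1 >= 13) and (not (cnt != 12)))))


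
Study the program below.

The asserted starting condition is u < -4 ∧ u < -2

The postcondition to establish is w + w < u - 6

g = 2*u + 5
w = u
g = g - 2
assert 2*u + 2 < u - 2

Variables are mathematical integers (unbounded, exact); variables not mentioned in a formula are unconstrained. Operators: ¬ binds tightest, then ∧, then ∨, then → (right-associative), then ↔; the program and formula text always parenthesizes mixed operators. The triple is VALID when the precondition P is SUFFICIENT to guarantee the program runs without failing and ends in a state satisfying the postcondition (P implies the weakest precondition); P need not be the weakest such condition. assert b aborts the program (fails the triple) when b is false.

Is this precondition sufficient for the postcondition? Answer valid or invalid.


Working backward. After the program, the postcondition w + w < u - 6 must hold; in canonical form it is 2*w < u - 6.
Before assert 2*u + 2 < u - 2: u < -4 ∧ 2*w < u - 6
Before g := g - 2: u < -4 ∧ 2*w < u - 6
Before w := u: u < -4 ∧ u < -6
Before g := 2*u + 5: u < -4 ∧ u < -6
The weakest precondition is u < -4 ∧ u < -6.
Check whether u < -4 ∧ u < -2 implies it.
Countermodel: at the initial state u = -6, the precondition holds but the weakest precondition fails.
Answer: invalid


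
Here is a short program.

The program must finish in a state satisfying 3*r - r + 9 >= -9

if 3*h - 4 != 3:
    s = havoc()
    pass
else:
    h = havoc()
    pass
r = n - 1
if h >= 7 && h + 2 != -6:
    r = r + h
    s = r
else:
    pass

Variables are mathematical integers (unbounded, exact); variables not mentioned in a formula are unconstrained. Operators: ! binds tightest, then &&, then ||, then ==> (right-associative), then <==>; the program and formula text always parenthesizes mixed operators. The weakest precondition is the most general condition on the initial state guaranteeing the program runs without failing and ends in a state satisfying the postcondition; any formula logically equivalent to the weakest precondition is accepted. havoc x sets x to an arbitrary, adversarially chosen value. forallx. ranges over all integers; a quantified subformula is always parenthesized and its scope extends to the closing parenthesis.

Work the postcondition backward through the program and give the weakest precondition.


Working backward. After the program, the postcondition 3*r - r + 9 >= -9 must hold; in canonical form it is 2*r >= -18.
Then branch requires 2*h + 2*r >= -18; else branch requires 2*r >= -18.
Before the if: ((h >= 7 && h != -8) ==> 2*h + 2*r >= -18) && ((!(h >= 7 && h != -8)) ==> 2*r >= -18)
Before r := n - 1: ((h >= 7 && h != -8) ==> 2*h + 2*n >= -16) && ((!(h >= 7 && h != -8)) ==> 2*n >= -16)
Then branch requires ((h >= 7 && h != -8) ==> 2*h + 2*n >= -16) && ((!(h >= 7 && h != -8)) ==> 2*n >= -16); else branch requires forall h_1. (((h_1 >= 7 && h_1 != -8) ==> 2*h_1 + 2*n >= -16) && ((!(h_1 >= 7 && h_1 != -8)) ==> 2*n >= -16)).
Before the if: (3*h != 7 ==> (((h >= 7 && h != -8) ==> 2*h + 2*n >= -16) && ((!(h >= 7 && h != -8)) ==> 2*n >= -16))) && ((!(3*h != 7)) ==> (forall h_1. (((h_1 >= 7 && h_1 != -8) ==> 2*h_1 + 2*n >= -16) && ((!(h_1 >= 7 && h_1 != -8)) ==> 2*n >= -16))))
Answer: WP = (3*h != 7 ==> (((h >= 7 && h != -8) ==> 2*h + 2*n >= -16) && ((!(h >= 7 && h != -8)) ==> 2*n >= -16))) && ((!(3*h != 7)) ==> (forall h_1. (((h_1 >= 7 && h_1 != -8) ==> 2*h_1 + 2*n >= -16) && ((!(h_1 >= 7 && h_1 != -8)) ==> 2*n >= -16))))


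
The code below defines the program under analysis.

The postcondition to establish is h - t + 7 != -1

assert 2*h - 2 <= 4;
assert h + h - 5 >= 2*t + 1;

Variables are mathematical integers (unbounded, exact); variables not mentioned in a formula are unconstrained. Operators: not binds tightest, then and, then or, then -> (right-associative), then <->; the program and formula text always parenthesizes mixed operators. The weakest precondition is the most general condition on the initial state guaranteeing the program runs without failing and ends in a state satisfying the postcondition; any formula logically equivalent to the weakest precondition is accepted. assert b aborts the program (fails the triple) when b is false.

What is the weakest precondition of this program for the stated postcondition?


Working backward. After the program, the postcondition h - t + 7 != -1 must hold; in canonical form it is h != t - 8.
Before assert h + h - 5 >= 2*t + 1: 2*h >= 2*t + 6 and h != t - 8
Before assert 2*h - 2 <= 4: 2*h <= 6 and 2*h >= 2*t + 6 and h != t - 8
Answer: WP = 2*h <= 6 and 2*h >= 2*t + 6 and h != t - 8


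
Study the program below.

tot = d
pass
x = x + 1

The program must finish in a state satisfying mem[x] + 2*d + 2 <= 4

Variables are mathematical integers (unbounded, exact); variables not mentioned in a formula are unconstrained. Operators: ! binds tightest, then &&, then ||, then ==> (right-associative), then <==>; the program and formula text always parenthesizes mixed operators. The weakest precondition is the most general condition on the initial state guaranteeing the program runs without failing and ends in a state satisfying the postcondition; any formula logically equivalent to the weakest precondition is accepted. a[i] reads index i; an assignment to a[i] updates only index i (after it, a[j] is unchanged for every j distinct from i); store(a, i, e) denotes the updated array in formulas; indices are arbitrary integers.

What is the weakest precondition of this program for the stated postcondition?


Working backward. After the program, the postcondition mem[x] + 2*d + 2 <= 4 must hold; in canonical form it is mem[x] + 2*d <= 2.
Before x := x + 1: mem[x + 1] + 2*d <= 2
Before skip: mem[x + 1] + 2*d <= 2
Before tot := d: mem[x + 1] + 2*d <= 2
Answer: WP = mem[x + 1] + 2*d <= 2


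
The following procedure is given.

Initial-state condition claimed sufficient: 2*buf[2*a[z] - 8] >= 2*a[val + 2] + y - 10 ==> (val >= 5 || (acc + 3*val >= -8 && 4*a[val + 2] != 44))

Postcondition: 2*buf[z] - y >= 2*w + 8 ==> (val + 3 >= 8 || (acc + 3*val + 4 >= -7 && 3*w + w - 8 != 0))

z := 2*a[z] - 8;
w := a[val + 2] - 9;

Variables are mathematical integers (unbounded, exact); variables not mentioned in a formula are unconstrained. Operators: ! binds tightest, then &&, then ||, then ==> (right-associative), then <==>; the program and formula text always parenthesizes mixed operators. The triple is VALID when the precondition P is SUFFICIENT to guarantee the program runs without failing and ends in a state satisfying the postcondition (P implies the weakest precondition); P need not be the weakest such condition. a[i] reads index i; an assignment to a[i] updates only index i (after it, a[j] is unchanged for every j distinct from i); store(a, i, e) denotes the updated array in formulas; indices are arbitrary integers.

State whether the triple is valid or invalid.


Working backward. After the program, the postcondition 2*buf[z] - y >= 2*w + 8 ==> (val + 3 >= 8 || (acc + 3*val + 4 >= -7 && 3*w + w - 8 != 0)) must hold; in canonical form it is 2*buf[z] >= 2*w + y + 8 ==> (val >= 5 || (acc + 3*val >= -11 && 4*w != 8)).
Before w := a[val + 2] - 9: 2*buf[z] >= 2*a[val + 2] + y - 10 ==> (val >= 5 || (acc + 3*val >= -11 && 4*a[val + 2] != 44))
Before z := 2*a[z] - 8: 2*buf[2*a[z] - 8] >= 2*a[val + 2] + y - 10 ==> (val >= 5 || (acc + 3*val >= -11 && 4*a[val + 2] != 44))
The weakest precondition is 2*buf[2*a[z] - 8] >= 2*a[val + 2] + y - 10 ==> (val >= 5 || (acc + 3*val >= -11 && 4*a[val + 2] != 44)).
Check whether 2*buf[2*a[z] - 8] >= 2*a[val + 2] + y - 10 ==> (val >= 5 || (acc + 3*val >= -8 && 4*a[val + 2] != 44)) implies it.
Every state satisfying the precondition satisfies the weakest precondition: the implication holds.
Answer: valid


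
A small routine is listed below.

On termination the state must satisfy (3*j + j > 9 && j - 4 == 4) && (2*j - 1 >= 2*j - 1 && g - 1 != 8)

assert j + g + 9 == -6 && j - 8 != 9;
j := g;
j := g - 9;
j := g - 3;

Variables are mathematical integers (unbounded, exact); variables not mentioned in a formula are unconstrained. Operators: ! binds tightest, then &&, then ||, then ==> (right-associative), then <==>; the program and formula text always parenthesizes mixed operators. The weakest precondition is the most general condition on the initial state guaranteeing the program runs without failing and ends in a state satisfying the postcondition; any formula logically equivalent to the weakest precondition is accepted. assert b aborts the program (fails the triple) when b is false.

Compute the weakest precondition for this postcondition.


Working backward. After the program, the postcondition (3*j + j > 9 && j - 4 == 4) && (2*j - 1 >= 2*j - 1 && g - 1 != 8) must hold; in canonical form it is 4*j > 9 && j == 8 && g != 9.
Before j := g - 3: 4*g > 21 && g == 11 && g != 9
Before j := g - 9: 4*g > 21 && g == 11 && g != 9
Before j := g: 4*g > 21 && g == 11 && g != 9
Before assert j + g + 9 == -6 && j - 8 != 9: g + j == -15 && j != 17 && 4*g > 21 && g == 11 && g != 9
Answer: WP = g + j == -15 && j != 17 && 4*g > 21 && g == 11 && g != 9


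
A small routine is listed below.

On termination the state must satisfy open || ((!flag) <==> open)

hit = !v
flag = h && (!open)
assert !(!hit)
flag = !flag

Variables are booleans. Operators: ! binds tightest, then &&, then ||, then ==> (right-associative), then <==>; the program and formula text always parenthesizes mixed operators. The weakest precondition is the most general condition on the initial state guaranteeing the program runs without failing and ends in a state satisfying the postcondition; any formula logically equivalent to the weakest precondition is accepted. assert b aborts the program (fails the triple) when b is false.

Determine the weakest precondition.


Working backward. After the program, open || ((!flag) <==> open) must hold.
Before flag := !flag: open || (flag <==> open)
Before assert !(!hit): hit && (open || (flag <==> open))
Before flag := h && (!open): hit && (open || ((h && (!open)) <==> open))
Before hit := !v: (!v) && (open || ((h && (!open)) <==> open))
Answer: WP = (!v) && (open || ((h && (!open)) <==> open))


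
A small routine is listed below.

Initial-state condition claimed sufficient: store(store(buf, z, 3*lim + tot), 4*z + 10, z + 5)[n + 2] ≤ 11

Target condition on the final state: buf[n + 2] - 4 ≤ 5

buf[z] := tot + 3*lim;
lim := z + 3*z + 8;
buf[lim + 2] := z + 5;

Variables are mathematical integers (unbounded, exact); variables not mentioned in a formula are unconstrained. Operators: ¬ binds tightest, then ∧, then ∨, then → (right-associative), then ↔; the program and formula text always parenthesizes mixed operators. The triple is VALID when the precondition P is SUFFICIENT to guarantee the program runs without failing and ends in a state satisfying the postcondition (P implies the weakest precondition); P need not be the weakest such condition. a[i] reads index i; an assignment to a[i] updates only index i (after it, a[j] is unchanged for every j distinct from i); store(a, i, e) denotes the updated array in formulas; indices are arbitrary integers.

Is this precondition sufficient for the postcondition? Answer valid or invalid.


Working backward. After the program, the postcondition buf[n + 2] - 4 ≤ 5 must hold; in canonical form it is buf[n + 2] ≤ 9.
Before buf[lim + 2] := z + 5: store(buf, lim + 2, z + 5)[n + 2] ≤ 9
Before lim := z + 3*z + 8: store(buf, 4*z + 10, z + 5)[n + 2] ≤ 9
Before buf[z] := tot + 3*lim: store(store(buf, z, 3*lim + tot), 4*z + 10, z + 5)[n + 2] ≤ 9
The weakest precondition is store(store(buf, z, 3*lim + tot), 4*z + 10, z + 5)[n + 2] ≤ 9.
Check whether store(store(buf, z, 3*lim + tot), 4*z + 10, z + 5)[n + 2] ≤ 11 implies it.
Countermodel: at the initial state buf = {[5] = 2, [30] = 2, elsewhere 2}, lim = 0, n = 28, tot = 2, z = 5, the precondition holds but the weakest precondition fails.
Answer: invalid


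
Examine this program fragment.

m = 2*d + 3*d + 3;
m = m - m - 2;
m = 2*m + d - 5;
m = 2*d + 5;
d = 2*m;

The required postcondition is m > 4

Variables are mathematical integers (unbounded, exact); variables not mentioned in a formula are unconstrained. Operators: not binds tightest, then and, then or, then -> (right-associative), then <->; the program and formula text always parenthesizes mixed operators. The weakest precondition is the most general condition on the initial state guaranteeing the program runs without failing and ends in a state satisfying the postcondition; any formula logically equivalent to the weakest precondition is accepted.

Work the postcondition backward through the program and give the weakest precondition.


Working backward. After the program, m > 4 must hold.
Before d := 2*m: m > 4
Before m := 2*d + 5: 2*d > -1
Before m := 2*m + d - 5: 2*d > -1
Before m := m - m - 2: 2*d > -1
Before m := 2*d + 3*d + 3: 2*d > -1
Answer: WP = 2*d > -1


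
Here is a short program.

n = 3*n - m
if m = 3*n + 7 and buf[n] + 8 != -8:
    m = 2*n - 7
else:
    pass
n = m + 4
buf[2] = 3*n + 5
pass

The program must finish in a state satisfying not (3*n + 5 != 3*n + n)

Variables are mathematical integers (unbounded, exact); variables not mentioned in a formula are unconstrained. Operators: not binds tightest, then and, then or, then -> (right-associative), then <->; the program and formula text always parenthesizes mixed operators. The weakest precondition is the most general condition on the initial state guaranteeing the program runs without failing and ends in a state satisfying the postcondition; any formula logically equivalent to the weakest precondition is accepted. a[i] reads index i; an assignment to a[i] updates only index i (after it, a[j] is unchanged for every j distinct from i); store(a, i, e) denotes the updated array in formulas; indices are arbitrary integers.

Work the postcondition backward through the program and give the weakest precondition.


Working backward. After the program, the postcondition not (3*n + 5 != 3*n + n) must hold; in canonical form it is not (n != 5).
Before skip: not (n != 5)
Before buf[2] := 3*n + 5: not (n != 5)
Before n := m + 4: not (m != 1)
Then branch requires not (2*n != 8); else branch requires not (m != 1).
Before the if: ((m = 3*n + 7 and buf[n] != -16) -> (not (2*n != 8))) and ((not (m = 3*n + 7 and buf[n] != -16)) -> (not (m != 1)))
Before n := 3*n - m: ((4*m = 9*n + 7 and buf[-m + 3*n] != -16) -> (not (6*n != 2*m + 8))) and ((not (4*m = 9*n + 7 and buf[-m + 3*n] != -16)) -> (not (m != 1)))
Answer: WP = ((4*m = 9*n + 7 and buf[-m + 3*n] != -16) -> (not (6*n != 2*m + 8))) and ((not (4*m = 9*n + 7 and buf[-m + 3*n] != -16)) -> (not (m != 1)))


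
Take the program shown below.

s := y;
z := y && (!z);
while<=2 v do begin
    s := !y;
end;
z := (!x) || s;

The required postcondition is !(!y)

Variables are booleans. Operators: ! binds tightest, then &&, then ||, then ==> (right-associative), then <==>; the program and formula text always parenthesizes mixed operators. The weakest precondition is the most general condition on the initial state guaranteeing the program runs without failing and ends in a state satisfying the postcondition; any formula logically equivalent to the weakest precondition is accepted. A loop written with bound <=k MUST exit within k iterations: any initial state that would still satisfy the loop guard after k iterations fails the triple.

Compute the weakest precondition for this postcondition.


Working backward. After the program, the postcondition !(!y) must hold; in canonical form it is y.
Before z := (!x) || s: y
Before the loop (bound <=2), unroll the exhaustion recursion (WP_0 = exit-now case; WP_j = one more guarded iteration, up to j = 2):
  WP_0: (!v) && y
  WP_1: (v ==> ((!v) && y)) && ((!v) ==> y)
  WP_2: (v ==> ((v ==> ((!v) && y)) && ((!v) ==> y))) && ((!v) ==> y)
So before the loop: (v ==> ((v ==> ((!v) && y)) && ((!v) ==> y))) && ((!v) ==> y)
Before z := y && (!z): (v ==> ((v ==> ((!v) && y)) && ((!v) ==> y))) && ((!v) ==> y)
Before s := y: (v ==> ((v ==> ((!v) && y)) && ((!v) ==> y))) && ((!v) ==> y)
Answer: WP = (v ==> ((v ==> ((!v) && y)) && ((!v) ==> y))) && ((!v) ==> y)


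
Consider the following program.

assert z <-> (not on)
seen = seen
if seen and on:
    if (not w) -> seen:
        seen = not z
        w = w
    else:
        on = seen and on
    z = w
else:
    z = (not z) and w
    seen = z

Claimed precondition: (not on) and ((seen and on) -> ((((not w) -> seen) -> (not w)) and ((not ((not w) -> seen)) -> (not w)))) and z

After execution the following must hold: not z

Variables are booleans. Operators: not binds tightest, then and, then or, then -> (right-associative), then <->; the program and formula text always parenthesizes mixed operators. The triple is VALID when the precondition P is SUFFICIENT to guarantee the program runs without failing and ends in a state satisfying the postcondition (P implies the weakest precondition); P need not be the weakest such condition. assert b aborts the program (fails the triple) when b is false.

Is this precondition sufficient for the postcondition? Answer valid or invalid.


Working backward. After the program, not z must hold.
Then branch requires (((not w) -> seen) -> (not w)) and ((not ((not w) -> seen)) -> (not w)); else branch requires not ((not z) and w).
Before the if: ((seen and on) -> ((((not w) -> seen) -> (not w)) and ((not ((not w) -> seen)) -> (not w)))) and ((not (seen and on)) -> (not ((not z) and w)))
Before seen := seen: ((seen and on) -> ((((not w) -> seen) -> (not w)) and ((not ((not w) -> seen)) -> (not w)))) and ((not (seen and on)) -> (not ((not z) and w)))
Before assert z <-> (not on): (z <-> (not on)) and ((seen and on) -> ((((not w) -> seen) -> (not w)) and ((not ((not w) -> seen)) -> (not w)))) and ((not (seen and on)) -> (not ((not z) and w)))
The weakest precondition is (z <-> (not on)) and ((seen and on) -> ((((not w) -> seen) -> (not w)) and ((not ((not w) -> seen)) -> (not w)))) and ((not (seen and on)) -> (not ((not z) and w))).
Check whether (not on) and ((seen and on) -> ((((not w) -> seen) -> (not w)) and ((not ((not w) -> seen)) -> (not w)))) and z implies it.
Every state satisfying the precondition satisfies the weakest precondition: the implication holds.
Answer: valid


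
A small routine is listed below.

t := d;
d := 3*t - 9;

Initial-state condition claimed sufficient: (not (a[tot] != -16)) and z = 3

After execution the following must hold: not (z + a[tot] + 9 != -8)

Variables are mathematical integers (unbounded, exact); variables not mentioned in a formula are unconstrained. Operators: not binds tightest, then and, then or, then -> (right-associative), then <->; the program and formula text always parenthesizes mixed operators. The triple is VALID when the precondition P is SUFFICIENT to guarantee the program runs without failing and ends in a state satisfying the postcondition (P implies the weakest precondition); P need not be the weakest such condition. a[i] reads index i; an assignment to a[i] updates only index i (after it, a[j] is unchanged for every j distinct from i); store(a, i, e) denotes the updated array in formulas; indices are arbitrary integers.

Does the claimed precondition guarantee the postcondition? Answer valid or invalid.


Working backward. After the program, the postcondition not (z + a[tot] + 9 != -8) must hold; in canonical form it is not (a[tot] + z != -17).
Before d := 3*t - 9: not (a[tot] + z != -17)
Before t := d: not (a[tot] + z != -17)
The weakest precondition is not (a[tot] + z != -17).
Check whether (not (a[tot] != -16)) and z = 3 implies it.
Countermodel: at the initial state a = {[0] = -16, elsewhere -16}, tot = 0, z = 3, the precondition holds but the weakest precondition fails.
Answer: invalid


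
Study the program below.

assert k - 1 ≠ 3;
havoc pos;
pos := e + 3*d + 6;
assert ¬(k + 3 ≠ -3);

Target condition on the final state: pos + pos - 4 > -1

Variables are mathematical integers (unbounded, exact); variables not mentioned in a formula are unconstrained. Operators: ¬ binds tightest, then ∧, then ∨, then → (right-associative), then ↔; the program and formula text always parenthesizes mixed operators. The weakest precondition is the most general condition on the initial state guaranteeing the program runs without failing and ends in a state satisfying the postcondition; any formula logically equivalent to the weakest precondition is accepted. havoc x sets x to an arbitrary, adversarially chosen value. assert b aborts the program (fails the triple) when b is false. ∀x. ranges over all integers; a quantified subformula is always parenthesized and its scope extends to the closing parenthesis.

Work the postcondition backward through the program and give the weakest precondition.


Working backward. After the program, the postcondition pos + pos - 4 > -1 must hold; in canonical form it is 2*pos > 3.
Before assert ¬(k + 3 ≠ -3): (¬(k ≠ -6)) ∧ 2*pos > 3
Before pos := e + 3*d + 6: (¬(k ≠ -6)) ∧ 6*d + 2*e > -9
Before havoc pos: (¬(k ≠ -6)) ∧ 6*d + 2*e > -9
Before assert k - 1 ≠ 3: k ≠ 4 ∧ (¬(k ≠ -6)) ∧ 6*d + 2*e > -9
Answer: WP = k ≠ 4 ∧ (¬(k ≠ -6)) ∧ 6*d + 2*e > -9


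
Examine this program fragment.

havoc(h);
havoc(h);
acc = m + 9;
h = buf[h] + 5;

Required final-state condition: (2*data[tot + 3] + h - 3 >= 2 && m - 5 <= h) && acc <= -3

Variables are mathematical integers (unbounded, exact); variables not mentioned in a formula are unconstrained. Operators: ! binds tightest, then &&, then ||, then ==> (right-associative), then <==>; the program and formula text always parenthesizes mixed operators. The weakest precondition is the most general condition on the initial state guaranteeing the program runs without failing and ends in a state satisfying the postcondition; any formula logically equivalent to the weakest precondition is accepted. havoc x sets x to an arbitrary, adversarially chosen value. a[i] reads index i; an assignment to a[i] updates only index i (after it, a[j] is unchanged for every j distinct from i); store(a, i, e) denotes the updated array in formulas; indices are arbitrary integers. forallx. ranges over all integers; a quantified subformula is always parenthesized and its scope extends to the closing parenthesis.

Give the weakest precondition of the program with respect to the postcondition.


Working backward. After the program, the postcondition (2*data[tot + 3] + h - 3 >= 2 && m - 5 <= h) && acc <= -3 must hold; in canonical form it is 2*data[tot + 3] + h >= 5 && m <= h + 5 && acc <= -3.
Before h := buf[h] + 5: buf[h] + 2*data[tot + 3] >= 0 && m <= buf[h] + 10 && acc <= -3
Before acc := m + 9: buf[h] + 2*data[tot + 3] >= 0 && m <= buf[h] + 10 && m <= -12
Before havoc h: forall h_1. (buf[h_1] + 2*data[tot + 3] >= 0 && m <= buf[h_1] + 10 && m <= -12)
Before havoc h: forall h_1. (buf[h_1] + 2*data[tot + 3] >= 0 && m <= buf[h_1] + 10 && m <= -12)
Answer: WP = forall h_1. (buf[h_1] + 2*data[tot + 3] >= 0 && m <= buf[h_1] + 10 && m <= -12)


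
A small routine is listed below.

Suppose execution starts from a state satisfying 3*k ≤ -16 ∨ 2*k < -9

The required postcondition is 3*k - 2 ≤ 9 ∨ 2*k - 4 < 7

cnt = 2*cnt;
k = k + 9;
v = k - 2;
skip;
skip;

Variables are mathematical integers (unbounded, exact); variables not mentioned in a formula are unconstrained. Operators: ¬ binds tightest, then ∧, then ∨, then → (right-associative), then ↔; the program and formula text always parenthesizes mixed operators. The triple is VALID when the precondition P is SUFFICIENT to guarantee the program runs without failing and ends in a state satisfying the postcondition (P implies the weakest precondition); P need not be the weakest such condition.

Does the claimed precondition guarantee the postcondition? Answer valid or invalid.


Working backward. After the program, the postcondition 3*k - 2 ≤ 9 ∨ 2*k - 4 < 7 must hold; in canonical form it is 3*k ≤ 11 ∨ 2*k < 11.
Before skip: 3*k ≤ 11 ∨ 2*k < 11
Before skip: 3*k ≤ 11 ∨ 2*k < 11
Before v := k - 2: 3*k ≤ 11 ∨ 2*k < 11
Before k := k + 9: 3*k ≤ -16 ∨ 2*k < -7
Before cnt := 2*cnt: 3*k ≤ -16 ∨ 2*k < -7
The weakest precondition is 3*k ≤ -16 ∨ 2*k < -7.
Check whether 3*k ≤ -16 ∨ 2*k < -9 implies it.
Every state satisfying the precondition satisfies the weakest precondition: the implication holds.
Answer: valid


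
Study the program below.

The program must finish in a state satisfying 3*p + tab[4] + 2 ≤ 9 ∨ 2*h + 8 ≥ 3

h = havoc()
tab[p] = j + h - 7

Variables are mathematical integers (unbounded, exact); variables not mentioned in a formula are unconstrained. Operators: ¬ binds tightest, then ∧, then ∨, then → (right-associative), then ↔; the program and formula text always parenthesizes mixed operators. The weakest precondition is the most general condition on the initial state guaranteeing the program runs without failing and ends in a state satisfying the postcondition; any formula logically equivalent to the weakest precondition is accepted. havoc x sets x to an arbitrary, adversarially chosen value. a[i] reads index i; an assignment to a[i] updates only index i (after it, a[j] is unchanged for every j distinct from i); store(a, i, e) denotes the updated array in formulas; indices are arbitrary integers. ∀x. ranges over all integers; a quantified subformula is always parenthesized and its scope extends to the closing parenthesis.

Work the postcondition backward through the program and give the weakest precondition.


Working backward. After the program, the postcondition 3*p + tab[4] + 2 ≤ 9 ∨ 2*h + 8 ≥ 3 must hold; in canonical form it is tab[4] + 3*p ≤ 7 ∨ 2*h ≥ -5.
Before tab[p] := j + h - 7: store(tab, p, h + j - 7)[4] + 3*p ≤ 7 ∨ 2*h ≥ -5
Before havoc h: ∀h_1. (store(tab, p, h_1 + j - 7)[4] + 3*p ≤ 7 ∨ 2*h_1 ≥ -5)
Answer: WP = ∀h_1. (store(tab, p, h_1 + j - 7)[4] + 3*p ≤ 7 ∨ 2*h_1 ≥ -5)


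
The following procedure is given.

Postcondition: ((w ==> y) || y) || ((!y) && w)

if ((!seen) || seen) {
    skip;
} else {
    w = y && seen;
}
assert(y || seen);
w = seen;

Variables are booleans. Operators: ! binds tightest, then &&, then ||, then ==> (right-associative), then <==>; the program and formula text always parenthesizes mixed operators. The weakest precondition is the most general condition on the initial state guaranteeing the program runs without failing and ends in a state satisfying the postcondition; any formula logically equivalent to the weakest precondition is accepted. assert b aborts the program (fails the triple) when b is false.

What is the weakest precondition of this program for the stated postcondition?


Working backward. After the program, the postcondition ((w ==> y) || y) || ((!y) && w) must hold; in canonical form it is (w ==> y) || y || ((!y) && w).
Before w := seen: (seen ==> y) || y || ((!y) && seen)
Before assert y || seen: (y || seen) && ((seen ==> y) || y || ((!y) && seen))
Then branch requires (y || seen) && ((seen ==> y) || y || ((!y) && seen)); else branch requires (y || seen) && ((seen ==> y) || y || ((!y) && seen)).
Before the if: (y || seen) && ((seen ==> y) || y || ((!y) && seen))
Answer: WP = (y || seen) && ((seen ==> y) || y || ((!y) && seen))


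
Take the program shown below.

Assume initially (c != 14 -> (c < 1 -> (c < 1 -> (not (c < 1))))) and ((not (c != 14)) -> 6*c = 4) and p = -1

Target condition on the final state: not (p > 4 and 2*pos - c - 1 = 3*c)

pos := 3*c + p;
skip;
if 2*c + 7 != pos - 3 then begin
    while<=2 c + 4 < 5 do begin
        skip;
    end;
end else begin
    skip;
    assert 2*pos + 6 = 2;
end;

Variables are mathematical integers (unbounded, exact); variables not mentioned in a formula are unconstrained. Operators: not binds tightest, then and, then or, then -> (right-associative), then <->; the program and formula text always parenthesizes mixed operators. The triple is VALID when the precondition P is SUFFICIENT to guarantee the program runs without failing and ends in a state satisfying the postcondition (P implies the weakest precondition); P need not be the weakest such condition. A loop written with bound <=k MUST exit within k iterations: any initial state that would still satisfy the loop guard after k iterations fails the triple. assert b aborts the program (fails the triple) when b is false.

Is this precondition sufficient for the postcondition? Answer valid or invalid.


Working backward. After the program, the postcondition not (p > 4 and 2*pos - c - 1 = 3*c) must hold; in canonical form it is not (p > 4 and 2*pos = 4*c + 1).
Then branch requires (c < 1 -> ((c < 1 -> ((not (c < 1)) and (not (p > 4 and 2*pos = 4*c + 1)))) and ((not (c < 1)) -> (not (p > 4 and 2*pos = 4*c + 1))))) and ((not (c < 1)) -> (not (p > 4 and 2*pos = 4*c + 1))); else branch requires 2*pos = -4 and (not (p > 4 and 2*pos = 4*c + 1)).
Before the if: (2*c != pos - 10 -> ((c < 1 -> ((c < 1 -> ((not (c < 1)) and (not (p > 4 and 2*pos = 4*c + 1)))) and ((not (c < 1)) -> (not (p > 4 and 2*pos = 4*c + 1))))) and ((not (c < 1)) -> (not (p > 4 and 2*pos = 4*c + 1))))) and ((not (2*c != pos - 10)) -> (2*pos = -4 and (not (p > 4 and 2*pos = 4*c + 1))))
Before skip: (2*c != pos - 10 -> ((c < 1 -> ((c < 1 -> ((not (c < 1)) and (not (p > 4 and 2*pos = 4*c + 1)))) and ((not (c < 1)) -> (not (p > 4 and 2*pos = 4*c + 1))))) and ((not (c < 1)) -> (not (p > 4 and 2*pos = 4*c + 1))))) and ((not (2*c != pos - 10)) -> (2*pos = -4 and (not (p > 4 and 2*pos = 4*c + 1))))
Before pos := 3*c + p: (c + p != 10 -> ((c < 1 -> ((c < 1 -> ((not (c < 1)) and (not (p > 4 and 2*c + 2*p = 1)))) and ((not (c < 1)) -> (not (p > 4 and 2*c + 2*p = 1))))) and ((not (c < 1)) -> (not (p > 4 and 2*c + 2*p = 1))))) and ((not (c + p != 10)) -> (6*c + 2*p = -4 and (not (p > 4 and 2*c + 2*p = 1))))
The weakest precondition is (c + p != 10 -> ((c < 1 -> ((c < 1 -> ((not (c < 1)) and (not (p > 4 and 2*c + 2*p = 1)))) and ((not (c < 1)) -> (not (p > 4 and 2*c + 2*p = 1))))) and ((not (c < 1)) -> (not (p > 4 and 2*c + 2*p = 1))))) and ((not (c + p != 10)) -> (6*c + 2*p = -4 and (not (p > 4 and 2*c + 2*p = 1)))).
Check whether (c != 14 -> (c < 1 -> (c < 1 -> (not (c < 1))))) and ((not (c != 14)) -> 6*c = 4) and p = -1 implies it.
Countermodel: at the initial state c = 11, p = -1, the precondition holds but the weakest precondition fails.
Answer: invalid


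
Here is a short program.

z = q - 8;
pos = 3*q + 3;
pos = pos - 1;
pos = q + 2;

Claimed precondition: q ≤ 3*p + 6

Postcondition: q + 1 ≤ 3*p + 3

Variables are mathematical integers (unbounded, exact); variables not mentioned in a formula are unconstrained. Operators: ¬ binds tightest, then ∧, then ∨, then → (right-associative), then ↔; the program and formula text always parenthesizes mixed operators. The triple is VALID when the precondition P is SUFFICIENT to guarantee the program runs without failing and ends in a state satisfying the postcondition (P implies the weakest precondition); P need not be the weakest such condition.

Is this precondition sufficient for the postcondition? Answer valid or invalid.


Working backward. After the program, the postcondition q + 1 ≤ 3*p + 3 must hold; in canonical form it is q ≤ 3*p + 2.
Before pos := q + 2: q ≤ 3*p + 2
Before pos := pos - 1: q ≤ 3*p + 2
Before pos := 3*q + 3: q ≤ 3*p + 2
Before z := q - 8: q ≤ 3*p + 2
The weakest precondition is q ≤ 3*p + 2.
Check whether q ≤ 3*p + 6 implies it.
Countermodel: at the initial state p = -1, q = 0, the precondition holds but the weakest precondition fails.
Answer: invalid


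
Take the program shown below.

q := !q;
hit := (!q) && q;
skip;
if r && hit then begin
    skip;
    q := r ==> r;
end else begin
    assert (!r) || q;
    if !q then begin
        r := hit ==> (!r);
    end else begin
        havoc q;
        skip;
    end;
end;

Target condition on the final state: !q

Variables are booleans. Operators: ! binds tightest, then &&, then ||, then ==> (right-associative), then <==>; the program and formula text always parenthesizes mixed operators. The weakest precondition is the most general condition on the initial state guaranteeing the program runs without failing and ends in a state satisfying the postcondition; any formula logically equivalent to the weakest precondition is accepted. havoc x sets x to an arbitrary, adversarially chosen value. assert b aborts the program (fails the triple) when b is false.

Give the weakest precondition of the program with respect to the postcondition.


Working backward. After the program, !q must hold.
Then branch requires false; else branch requires ((!r) || q) && (!q).
Before the if: (!(r && hit)) && ((!(r && hit)) ==> (((!r) || q) && (!q)))
Before skip: (!(r && hit)) && ((!(r && hit)) ==> (((!r) || q) && (!q)))
Before hit := (!q) && q: ((!r) || q) && (!q)
Before q := !q: ((!r) || (!q)) && q
Answer: WP = ((!r) || (!q)) && q


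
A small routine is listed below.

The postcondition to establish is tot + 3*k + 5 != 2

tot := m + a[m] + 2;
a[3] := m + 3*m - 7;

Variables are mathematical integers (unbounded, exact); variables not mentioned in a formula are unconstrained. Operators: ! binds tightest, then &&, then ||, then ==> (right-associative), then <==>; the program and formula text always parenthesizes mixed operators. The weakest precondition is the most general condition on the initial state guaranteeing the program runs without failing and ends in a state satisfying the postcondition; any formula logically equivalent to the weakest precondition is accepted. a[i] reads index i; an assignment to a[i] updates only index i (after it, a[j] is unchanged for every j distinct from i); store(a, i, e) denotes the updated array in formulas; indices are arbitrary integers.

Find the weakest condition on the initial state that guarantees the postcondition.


Working backward. After the program, the postcondition tot + 3*k + 5 != 2 must hold; in canonical form it is 3*k + tot != -3.
Before a[3] := m + 3*m - 7: 3*k + tot != -3
Before tot := m + a[m] + 2: a[m] + 3*k + m != -5
Answer: WP = a[m] + 3*k + m != -5


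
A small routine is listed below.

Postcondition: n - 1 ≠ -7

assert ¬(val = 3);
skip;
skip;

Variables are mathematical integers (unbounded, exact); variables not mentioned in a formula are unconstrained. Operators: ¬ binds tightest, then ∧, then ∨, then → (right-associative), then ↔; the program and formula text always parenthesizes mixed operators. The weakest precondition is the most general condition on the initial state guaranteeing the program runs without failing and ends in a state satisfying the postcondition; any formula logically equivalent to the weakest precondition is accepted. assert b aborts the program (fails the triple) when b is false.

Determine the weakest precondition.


Working backward. After the program, the postcondition n - 1 ≠ -7 must hold; in canonical form it is n ≠ -6.
Before skip: n ≠ -6
Before skip: n ≠ -6
Before assert ¬(val = 3): (¬(val = 3)) ∧ n ≠ -6
Answer: WP = (¬(val = 3)) ∧ n ≠ -6


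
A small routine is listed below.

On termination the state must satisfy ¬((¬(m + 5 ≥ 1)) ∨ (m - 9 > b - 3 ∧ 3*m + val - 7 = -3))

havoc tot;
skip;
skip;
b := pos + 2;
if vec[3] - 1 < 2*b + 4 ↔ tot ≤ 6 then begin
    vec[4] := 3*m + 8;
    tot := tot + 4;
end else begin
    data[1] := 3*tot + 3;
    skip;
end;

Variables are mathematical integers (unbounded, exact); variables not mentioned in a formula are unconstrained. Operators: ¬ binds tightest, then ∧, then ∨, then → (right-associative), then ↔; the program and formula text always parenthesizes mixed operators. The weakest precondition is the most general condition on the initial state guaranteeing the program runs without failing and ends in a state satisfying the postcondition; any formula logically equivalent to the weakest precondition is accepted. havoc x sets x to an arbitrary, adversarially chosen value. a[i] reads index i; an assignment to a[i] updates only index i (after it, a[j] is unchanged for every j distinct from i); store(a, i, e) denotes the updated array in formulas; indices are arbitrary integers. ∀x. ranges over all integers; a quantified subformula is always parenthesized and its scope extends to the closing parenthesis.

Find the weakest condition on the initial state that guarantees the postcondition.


Working backward. After the program, the postcondition ¬((¬(m + 5 ≥ 1)) ∨ (m - 9 > b - 3 ∧ 3*m + val - 7 = -3)) must hold; in canonical form it is ¬((¬(m ≥ -4)) ∨ (m > b + 6 ∧ 3*m + val = 4)).
Then branch requires ¬((¬(m ≥ -4)) ∨ (m > b + 6 ∧ 3*m + val = 4)); else branch requires ¬((¬(m ≥ -4)) ∨ (m > b + 6 ∧ 3*m + val = 4)).
Before the if: ((vec[3] < 2*b + 5 ↔ tot ≤ 6) → (¬((¬(m ≥ -4)) ∨ (m > b + 6 ∧ 3*m + val = 4)))) ∧ ((¬(vec[3] < 2*b + 5 ↔ tot ≤ 6)) → (¬((¬(m ≥ -4)) ∨ (m > b + 6 ∧ 3*m + val = 4))))
Before b := pos + 2: ((vec[3] < 2*pos + 9 ↔ tot ≤ 6) → (¬((¬(m ≥ -4)) ∨ (m > pos + 8 ∧ 3*m + val = 4)))) ∧ ((¬(vec[3] < 2*pos + 9 ↔ tot ≤ 6)) → (¬((¬(m ≥ -4)) ∨ (m > pos + 8 ∧ 3*m + val = 4))))
Before skip: ((vec[3] < 2*pos + 9 ↔ tot ≤ 6) → (¬((¬(m ≥ -4)) ∨ (m > pos + 8 ∧ 3*m + val = 4)))) ∧ ((¬(vec[3] < 2*pos + 9 ↔ tot ≤ 6)) → (¬((¬(m ≥ -4)) ∨ (m > pos + 8 ∧ 3*m + val = 4))))
Before skip: ((vec[3] < 2*pos + 9 ↔ tot ≤ 6) → (¬((¬(m ≥ -4)) ∨ (m > pos + 8 ∧ 3*m + val = 4)))) ∧ ((¬(vec[3] < 2*pos + 9 ↔ tot ≤ 6)) → (¬((¬(m ≥ -4)) ∨ (m > pos + 8 ∧ 3*m + val = 4))))
Before havoc tot: ∀tot_1. (((vec[3] < 2*pos + 9 ↔ tot_1 ≤ 6) → (¬((¬(m ≥ -4)) ∨ (m > pos + 8 ∧ 3*m + val = 4)))) ∧ ((¬(vec[3] < 2*pos + 9 ↔ tot_1 ≤ 6)) → (¬((¬(m ≥ -4)) ∨ (m > pos + 8 ∧ 3*m + val = 4)))))
Answer: WP = ∀tot_1. (((vec[3] < 2*pos + 9 ↔ tot_1 ≤ 6) → (¬((¬(m ≥ -4)) ∨ (m > pos + 8 ∧ 3*m + val = 4)))) ∧ ((¬(vec[3] < 2*pos + 9 ↔ tot_1 ≤ 6)) → (¬((¬(m ≥ -4)) ∨ (m > pos + 8 ∧ 3*m + val = 4)))))
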